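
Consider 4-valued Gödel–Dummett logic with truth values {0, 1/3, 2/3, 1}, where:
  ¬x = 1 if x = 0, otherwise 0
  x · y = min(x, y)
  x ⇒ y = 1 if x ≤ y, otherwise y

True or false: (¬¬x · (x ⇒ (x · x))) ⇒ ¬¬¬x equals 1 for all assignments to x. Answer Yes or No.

No

Counterexample: take x = 1/3.
¬x = ¬1/3 = 0
¬¬x = ¬0 = 1
x · x = 1/3 · 1/3 = 1/3
x ⇒ (x · x) = 1/3 ⇒ 1/3 = 1
¬¬x · (x ⇒ (x · x)) = 1 · 1 = 1
¬x = ¬1/3 = 0
¬¬x = ¬0 = 1
¬¬¬x = ¬1 = 0
(¬¬x · (x ⇒ (x · x))) ⇒ ¬¬¬x = 1 ⇒ 0 = 0
This gives 0 ≠ 1.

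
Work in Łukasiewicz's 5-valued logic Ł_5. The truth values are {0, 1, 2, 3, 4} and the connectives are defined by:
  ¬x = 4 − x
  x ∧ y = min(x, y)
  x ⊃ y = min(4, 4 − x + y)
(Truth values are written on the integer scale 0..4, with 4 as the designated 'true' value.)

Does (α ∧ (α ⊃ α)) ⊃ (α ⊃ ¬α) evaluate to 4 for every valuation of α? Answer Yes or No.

Counterexample: take α = 3.
α ⊃ α = 3 ⊃ 3 = 4
α ∧ (α ⊃ α) = 3 ∧ 4 = 3
¬α = ¬3 = 1
α ⊃ ¬α = 3 ⊃ 1 = 2
(α ∧ (α ⊃ α)) ⊃ (α ⊃ ¬α) = 3 ⊃ 2 = 3
This gives 3 ≠ 4.

No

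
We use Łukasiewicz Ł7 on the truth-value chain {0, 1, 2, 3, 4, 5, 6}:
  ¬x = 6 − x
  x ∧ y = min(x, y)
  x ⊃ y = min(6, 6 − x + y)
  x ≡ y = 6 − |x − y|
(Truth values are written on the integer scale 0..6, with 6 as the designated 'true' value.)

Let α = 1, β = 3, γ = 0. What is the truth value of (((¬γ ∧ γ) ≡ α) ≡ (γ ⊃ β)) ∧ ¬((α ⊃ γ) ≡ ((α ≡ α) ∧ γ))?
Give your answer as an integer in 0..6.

5

¬γ = ¬0 = 6
¬γ ∧ γ = 6 ∧ 0 = 0
(¬γ ∧ γ) ≡ α = 0 ≡ 1 = 5
γ ⊃ β = 0 ⊃ 3 = 6
((¬γ ∧ γ) ≡ α) ≡ (γ ⊃ β) = 5 ≡ 6 = 5
α ⊃ γ = 1 ⊃ 0 = 5
α ≡ α = 1 ≡ 1 = 6
(α ≡ α) ∧ γ = 6 ∧ 0 = 0
(α ⊃ γ) ≡ ((α ≡ α) ∧ γ) = 5 ≡ 0 = 1
¬((α ⊃ γ) ≡ ((α ≡ α) ∧ γ)) = ¬1 = 5
(((¬γ ∧ γ) ≡ α) ≡ (γ ⊃ β)) ∧ ¬((α ⊃ γ) ≡ ((α ≡ α) ∧ γ)) = 5 ∧ 5 = 5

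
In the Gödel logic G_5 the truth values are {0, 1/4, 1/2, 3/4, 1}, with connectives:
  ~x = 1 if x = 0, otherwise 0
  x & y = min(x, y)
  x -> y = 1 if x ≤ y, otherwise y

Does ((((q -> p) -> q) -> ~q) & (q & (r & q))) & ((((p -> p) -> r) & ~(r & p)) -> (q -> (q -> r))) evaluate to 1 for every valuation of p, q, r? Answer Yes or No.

No

Counterexample: take p = 0, q = 0, r = 0.
q -> p = 0 -> 0 = 1
(q -> p) -> q = 1 -> 0 = 0
~q = ~0 = 1
((q -> p) -> q) -> ~q = 0 -> 1 = 1
r & q = 0 & 0 = 0
q & (r & q) = 0 & 0 = 0
(((q -> p) -> q) -> ~q) & (q & (r & q)) = 1 & 0 = 0
p -> p = 0 -> 0 = 1
(p -> p) -> r = 1 -> 0 = 0
r & p = 0 & 0 = 0
~(r & p) = ~0 = 1
((p -> p) -> r) & ~(r & p) = 0 & 1 = 0
q -> r = 0 -> 0 = 1
q -> (q -> r) = 0 -> 1 = 1
(((p -> p) -> r) & ~(r & p)) -> (q -> (q -> r)) = 0 -> 1 = 1
((((q -> p) -> q) -> ~q) & (q & (r & q))) & ((((p -> p) -> r) & ~(r & p)) -> (q -> (q -> r))) = 0 & 1 = 0
This gives 0 ≠ 1.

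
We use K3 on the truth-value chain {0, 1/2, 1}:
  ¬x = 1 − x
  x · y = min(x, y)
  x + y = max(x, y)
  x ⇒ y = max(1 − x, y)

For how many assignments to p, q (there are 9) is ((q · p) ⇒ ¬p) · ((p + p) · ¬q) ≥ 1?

1

p = 0, q = 0 ↦ 0  <
p = 0, q = 1/2 ↦ 0  <
p = 0, q = 1 ↦ 0  <
p = 1/2, q = 0 ↦ 1/2  <
p = 1/2, q = 1/2 ↦ 1/2  <
p = 1/2, q = 1 ↦ 0  <
p = 1, q = 0 ↦ 1  ≥
p = 1, q = 1/2 ↦ 1/2  <
p = 1, q = 1 ↦ 0  <
So 1 of the 9 assignments meets the threshold.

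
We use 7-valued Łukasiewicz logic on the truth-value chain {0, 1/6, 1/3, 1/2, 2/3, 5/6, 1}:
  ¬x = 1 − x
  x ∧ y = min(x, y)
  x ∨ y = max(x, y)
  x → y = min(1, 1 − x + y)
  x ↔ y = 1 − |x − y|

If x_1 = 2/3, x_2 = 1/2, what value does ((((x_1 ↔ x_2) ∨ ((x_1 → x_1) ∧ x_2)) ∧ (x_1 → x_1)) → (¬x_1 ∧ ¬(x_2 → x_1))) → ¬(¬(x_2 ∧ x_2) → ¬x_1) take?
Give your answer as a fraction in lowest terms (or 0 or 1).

x_1 ↔ x_2 = 2/3 ↔ 1/2 = 5/6
x_1 → x_1 = 2/3 → 2/3 = 1
(x_1 → x_1) ∧ x_2 = 1 ∧ 1/2 = 1/2
(x_1 ↔ x_2) ∨ ((x_1 → x_1) ∧ x_2) = 5/6 ∨ 1/2 = 5/6
x_1 → x_1 = 2/3 → 2/3 = 1
((x_1 ↔ x_2) ∨ ((x_1 → x_1) ∧ x_2)) ∧ (x_1 → x_1) = 5/6 ∧ 1 = 5/6
¬x_1 = ¬2/3 = 1/3
x_2 → x_1 = 1/2 → 2/3 = 1
¬(x_2 → x_1) = ¬1 = 0
¬x_1 ∧ ¬(x_2 → x_1) = 1/3 ∧ 0 = 0
(((x_1 ↔ x_2) ∨ ((x_1 → x_1) ∧ x_2)) ∧ (x_1 → x_1)) → (¬x_1 ∧ ¬(x_2 → x_1)) = 5/6 → 0 = 1/6
x_2 ∧ x_2 = 1/2 ∧ 1/2 = 1/2
¬(x_2 ∧ x_2) = ¬1/2 = 1/2
¬x_1 = ¬2/3 = 1/3
¬(x_2 ∧ x_2) → ¬x_1 = 1/2 → 1/3 = 5/6
¬(¬(x_2 ∧ x_2) → ¬x_1) = ¬5/6 = 1/6
((((x_1 ↔ x_2) ∨ ((x_1 → x_1) ∧ x_2)) ∧ (x_1 → x_1)) → (¬x_1 ∧ ¬(x_2 → x_1))) → ¬(¬(x_2 ∧ x_2) → ¬x_1) = 1/6 → 1/6 = 1

1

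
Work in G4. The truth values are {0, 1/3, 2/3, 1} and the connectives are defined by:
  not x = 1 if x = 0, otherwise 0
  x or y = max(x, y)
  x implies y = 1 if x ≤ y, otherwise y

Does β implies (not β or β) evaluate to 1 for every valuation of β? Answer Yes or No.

Yes

β = 0 ↦ 1
β = 1/3 ↦ 1
β = 2/3 ↦ 1
β = 1 ↦ 1
Every assignment gives a value ≥ 1.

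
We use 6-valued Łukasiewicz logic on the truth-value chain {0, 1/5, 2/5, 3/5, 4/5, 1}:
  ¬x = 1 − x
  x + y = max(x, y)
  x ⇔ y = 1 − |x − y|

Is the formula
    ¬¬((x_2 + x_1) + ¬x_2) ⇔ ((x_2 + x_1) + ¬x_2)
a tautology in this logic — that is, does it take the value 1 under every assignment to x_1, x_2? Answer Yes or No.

At x_1 = 1, x_2 = 3/5, for instance:
x_2 + x_1 = 3/5 + 1 = 1
¬x_2 = ¬3/5 = 2/5
(x_2 + x_1) + ¬x_2 = 1 + 2/5 = 1
¬((x_2 + x_1) + ¬x_2) = ¬1 = 0
¬¬((x_2 + x_1) + ¬x_2) = ¬0 = 1
¬¬((x_2 + x_1) + ¬x_2) ⇔ ((x_2 + x_1) + ¬x_2) = 1 ⇔ 1 = 1
and checking the remaining 35 assignments likewise gives ≥ 1 in every case.

Yes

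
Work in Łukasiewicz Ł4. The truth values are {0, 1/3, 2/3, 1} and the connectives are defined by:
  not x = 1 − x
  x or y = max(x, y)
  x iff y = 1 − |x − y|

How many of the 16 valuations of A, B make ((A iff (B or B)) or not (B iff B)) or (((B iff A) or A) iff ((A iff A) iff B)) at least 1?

A = 0, B = 0 ↦ 1  ≥
A = 0, B = 1/3 ↦ 2/3  <
A = 0, B = 2/3 ↦ 2/3  <
A = 0, B = 1 ↦ 0  <
A = 1/3, B = 0 ↦ 2/3  <
A = 1/3, B = 1/3 ↦ 1  ≥
A = 1/3, B = 2/3 ↦ 1  ≥
A = 1/3, B = 1 ↦ 1/3  <
A = 2/3, B = 0 ↦ 1/3  <
A = 2/3, B = 1/3 ↦ 2/3  <
A = 2/3, B = 2/3 ↦ 1  ≥
A = 2/3, B = 1 ↦ 2/3  <
A = 1, B = 0 ↦ 0  <
A = 1, B = 1/3 ↦ 1/3  <
A = 1, B = 2/3 ↦ 2/3  <
A = 1, B = 1 ↦ 1  ≥
So 5 of the 16 assignments meet the threshold.

5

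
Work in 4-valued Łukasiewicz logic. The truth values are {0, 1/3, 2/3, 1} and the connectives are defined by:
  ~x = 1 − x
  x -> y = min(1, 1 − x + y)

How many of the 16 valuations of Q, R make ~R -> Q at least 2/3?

Q = 0, R = 0 ↦ 0  <
Q = 0, R = 1/3 ↦ 1/3  <
Q = 0, R = 2/3 ↦ 2/3  ≥
Q = 0, R = 1 ↦ 1  ≥
Q = 1/3, R = 0 ↦ 1/3  <
Q = 1/3, R = 1/3 ↦ 2/3  ≥
Q = 1/3, R = 2/3 ↦ 1  ≥
Q = 1/3, R = 1 ↦ 1  ≥
Q = 2/3, R = 0 ↦ 2/3  ≥
Q = 2/3, R = 1/3 ↦ 1  ≥
Q = 2/3, R = 2/3 ↦ 1  ≥
Q = 2/3, R = 1 ↦ 1  ≥
Q = 1, R = 0 ↦ 1  ≥
Q = 1, R = 1/3 ↦ 1  ≥
Q = 1, R = 2/3 ↦ 1  ≥
Q = 1, R = 1 ↦ 1  ≥
So 13 of the 16 assignments meet the threshold.

13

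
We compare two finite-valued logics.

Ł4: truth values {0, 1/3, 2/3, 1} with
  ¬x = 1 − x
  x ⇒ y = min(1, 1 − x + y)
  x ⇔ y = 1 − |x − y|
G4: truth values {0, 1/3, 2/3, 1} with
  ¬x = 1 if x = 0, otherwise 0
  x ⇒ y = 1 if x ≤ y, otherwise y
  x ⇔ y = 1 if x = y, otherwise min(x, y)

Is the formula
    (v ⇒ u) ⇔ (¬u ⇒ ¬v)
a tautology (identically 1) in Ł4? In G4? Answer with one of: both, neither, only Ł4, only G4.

only Ł4

In Ł4: every assignment gives 1 — tautology.
In G4: at u = 1/3, v = 2/3 the value is 1/3 — not a tautology.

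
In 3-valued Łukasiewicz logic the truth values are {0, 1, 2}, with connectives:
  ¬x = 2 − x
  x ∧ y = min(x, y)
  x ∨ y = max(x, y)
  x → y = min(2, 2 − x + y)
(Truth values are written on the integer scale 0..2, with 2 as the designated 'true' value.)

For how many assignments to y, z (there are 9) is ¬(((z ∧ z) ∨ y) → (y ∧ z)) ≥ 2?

2

y = 0, z = 0 ↦ 0  <
y = 0, z = 1 ↦ 1  <
y = 0, z = 2 ↦ 2  ≥
y = 1, z = 0 ↦ 1  <
y = 1, z = 1 ↦ 0  <
y = 1, z = 2 ↦ 1  <
y = 2, z = 0 ↦ 2  ≥
y = 2, z = 1 ↦ 1  <
y = 2, z = 2 ↦ 0  <
So 2 of the 9 assignments meet the threshold.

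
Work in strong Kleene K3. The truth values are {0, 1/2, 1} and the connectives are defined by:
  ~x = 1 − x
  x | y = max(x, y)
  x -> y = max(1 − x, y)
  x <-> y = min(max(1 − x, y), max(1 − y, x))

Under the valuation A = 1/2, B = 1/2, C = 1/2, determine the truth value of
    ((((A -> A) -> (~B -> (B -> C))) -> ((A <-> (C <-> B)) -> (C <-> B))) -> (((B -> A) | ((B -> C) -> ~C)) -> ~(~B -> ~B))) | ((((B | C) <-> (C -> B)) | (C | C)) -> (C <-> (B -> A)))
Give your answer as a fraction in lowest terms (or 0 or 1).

A -> A = 1/2 -> 1/2 = 1/2
~B = ~1/2 = 1/2
B -> C = 1/2 -> 1/2 = 1/2
~B -> (B -> C) = 1/2 -> 1/2 = 1/2
(A -> A) -> (~B -> (B -> C)) = 1/2 -> 1/2 = 1/2
C <-> B = 1/2 <-> 1/2 = 1/2
A <-> (C <-> B) = 1/2 <-> 1/2 = 1/2
C <-> B = 1/2 <-> 1/2 = 1/2
(A <-> (C <-> B)) -> (C <-> B) = 1/2 -> 1/2 = 1/2
((A -> A) -> (~B -> (B -> C))) -> ((A <-> (C <-> B)) -> (C <-> B)) = 1/2 -> 1/2 = 1/2
B -> A = 1/2 -> 1/2 = 1/2
B -> C = 1/2 -> 1/2 = 1/2
~C = ~1/2 = 1/2
(B -> C) -> ~C = 1/2 -> 1/2 = 1/2
(B -> A) | ((B -> C) -> ~C) = 1/2 | 1/2 = 1/2
~B = ~1/2 = 1/2
~B = ~1/2 = 1/2
~B -> ~B = 1/2 -> 1/2 = 1/2
~(~B -> ~B) = ~1/2 = 1/2
((B -> A) | ((B -> C) -> ~C)) -> ~(~B -> ~B) = 1/2 -> 1/2 = 1/2
(((A -> A) -> (~B -> (B -> C))) -> ((A <-> (C <-> B)) -> (C <-> B))) -> (((B -> A) | ((B -> C) -> ~C)) -> ~(~B -> ~B)) = 1/2 -> 1/2 = 1/2
B | C = 1/2 | 1/2 = 1/2
C -> B = 1/2 -> 1/2 = 1/2
(B | C) <-> (C -> B) = 1/2 <-> 1/2 = 1/2
C | C = 1/2 | 1/2 = 1/2
((B | C) <-> (C -> B)) | (C | C) = 1/2 | 1/2 = 1/2
B -> A = 1/2 -> 1/2 = 1/2
C <-> (B -> A) = 1/2 <-> 1/2 = 1/2
(((B | C) <-> (C -> B)) | (C | C)) -> (C <-> (B -> A)) = 1/2 -> 1/2 = 1/2
((((A -> A) -> (~B -> (B -> C))) -> ((A <-> (C <-> B)) -> (C <-> B))) -> (((B -> A) | ((B -> C) -> ~C)) -> ~(~B -> ~B))) | ((((B | C) <-> (C -> B)) | (C | C)) -> (C <-> (B -> A))) = 1/2 | 1/2 = 1/2

1/2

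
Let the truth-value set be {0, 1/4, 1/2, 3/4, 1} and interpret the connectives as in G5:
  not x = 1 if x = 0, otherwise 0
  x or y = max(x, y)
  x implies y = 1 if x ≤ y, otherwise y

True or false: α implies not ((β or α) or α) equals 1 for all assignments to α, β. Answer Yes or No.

Counterexample: take α = 1/4, β = 0.
β or α = 0 or 1/4 = 1/4
(β or α) or α = 1/4 or 1/4 = 1/4
not ((β or α) or α) = not 1/4 = 0
α implies not ((β or α) or α) = 1/4 implies 0 = 0
This gives 0 ≠ 1.

No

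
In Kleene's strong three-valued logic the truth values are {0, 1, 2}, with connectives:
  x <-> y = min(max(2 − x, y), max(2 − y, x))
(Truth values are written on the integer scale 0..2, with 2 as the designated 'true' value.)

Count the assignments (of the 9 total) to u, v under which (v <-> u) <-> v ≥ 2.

2

u = 0, v = 0 ↦ 0  <
u = 0, v = 1 ↦ 1  <
u = 0, v = 2 ↦ 0  <
u = 1, v = 0 ↦ 1  <
u = 1, v = 1 ↦ 1  <
u = 1, v = 2 ↦ 1  <
u = 2, v = 0 ↦ 2  ≥
u = 2, v = 1 ↦ 1  <
u = 2, v = 2 ↦ 2  ≥
So 2 of the 9 assignments meet the threshold.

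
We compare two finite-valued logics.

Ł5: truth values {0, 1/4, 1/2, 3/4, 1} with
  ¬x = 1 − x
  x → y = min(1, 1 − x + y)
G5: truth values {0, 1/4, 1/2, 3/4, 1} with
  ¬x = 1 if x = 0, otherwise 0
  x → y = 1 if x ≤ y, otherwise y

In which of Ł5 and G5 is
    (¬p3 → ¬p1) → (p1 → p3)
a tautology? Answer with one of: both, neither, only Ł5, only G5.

In Ł5: every assignment gives 1 — tautology.
In G5: at p1 = 1/2, p3 = 1/4 the value is 1/4 — not a tautology.

only Ł5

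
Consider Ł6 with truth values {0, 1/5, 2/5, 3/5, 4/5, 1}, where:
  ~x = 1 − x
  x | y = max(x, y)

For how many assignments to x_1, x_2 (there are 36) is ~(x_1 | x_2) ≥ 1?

1

value 1: 1 assignment (counts)
value 4/5: 3 assignments
value 3/5: 5 assignments
value 2/5: 7 assignments
value 1/5: 9 assignments
value 0: 11 assignments
So 1 of the 36 assignments meets the threshold.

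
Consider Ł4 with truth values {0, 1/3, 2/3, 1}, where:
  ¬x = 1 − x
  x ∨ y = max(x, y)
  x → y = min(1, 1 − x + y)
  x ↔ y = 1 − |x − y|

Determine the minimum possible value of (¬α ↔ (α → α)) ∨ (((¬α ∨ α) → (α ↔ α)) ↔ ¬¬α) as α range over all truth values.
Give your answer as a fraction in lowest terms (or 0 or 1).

2/3

Take α = 1/3:
¬α = ¬1/3 = 2/3
α → α = 1/3 → 1/3 = 1
¬α ↔ (α → α) = 2/3 ↔ 1 = 2/3
¬α = ¬1/3 = 2/3
¬α ∨ α = 2/3 ∨ 1/3 = 2/3
α ↔ α = 1/3 ↔ 1/3 = 1
(¬α ∨ α) → (α ↔ α) = 2/3 → 1 = 1
¬α = ¬1/3 = 2/3
¬¬α = ¬2/3 = 1/3
((¬α ∨ α) → (α ↔ α)) ↔ ¬¬α = 1 ↔ 1/3 = 1/3
(¬α ↔ (α → α)) ∨ (((¬α ∨ α) → (α ↔ α)) ↔ ¬¬α) = 2/3 ∨ 1/3 = 2/3
No assignment yields a value below 2/3, so this is the minimum.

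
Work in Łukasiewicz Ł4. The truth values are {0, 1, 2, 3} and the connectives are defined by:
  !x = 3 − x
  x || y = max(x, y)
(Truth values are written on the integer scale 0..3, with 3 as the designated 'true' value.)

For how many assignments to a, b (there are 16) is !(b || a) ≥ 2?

a = 0, b = 0 ↦ 3  ≥
a = 0, b = 1 ↦ 2  ≥
a = 0, b = 2 ↦ 1  <
a = 0, b = 3 ↦ 0  <
a = 1, b = 0 ↦ 2  ≥
a = 1, b = 1 ↦ 2  ≥
a = 1, b = 2 ↦ 1  <
a = 1, b = 3 ↦ 0  <
a = 2, b = 0 ↦ 1  <
a = 2, b = 1 ↦ 1  <
a = 2, b = 2 ↦ 1  <
a = 2, b = 3 ↦ 0  <
a = 3, b = 0 ↦ 0  <
a = 3, b = 1 ↦ 0  <
a = 3, b = 2 ↦ 0  <
a = 3, b = 3 ↦ 0  <
So 4 of the 16 assignments meet the threshold.

4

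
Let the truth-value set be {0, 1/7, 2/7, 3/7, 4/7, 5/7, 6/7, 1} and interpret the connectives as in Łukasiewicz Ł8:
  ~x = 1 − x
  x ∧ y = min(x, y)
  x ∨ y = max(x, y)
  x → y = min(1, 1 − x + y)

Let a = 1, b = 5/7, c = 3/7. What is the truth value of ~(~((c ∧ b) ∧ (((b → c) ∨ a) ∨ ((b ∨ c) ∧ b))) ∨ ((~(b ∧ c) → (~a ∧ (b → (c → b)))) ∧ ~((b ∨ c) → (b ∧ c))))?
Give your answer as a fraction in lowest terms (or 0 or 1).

3/7

c ∧ b = 3/7 ∧ 5/7 = 3/7
b → c = 5/7 → 3/7 = 5/7
(b → c) ∨ a = 5/7 ∨ 1 = 1
b ∨ c = 5/7 ∨ 3/7 = 5/7
(b ∨ c) ∧ b = 5/7 ∧ 5/7 = 5/7
((b → c) ∨ a) ∨ ((b ∨ c) ∧ b) = 1 ∨ 5/7 = 1
(c ∧ b) ∧ (((b → c) ∨ a) ∨ ((b ∨ c) ∧ b)) = 3/7 ∧ 1 = 3/7
~((c ∧ b) ∧ (((b → c) ∨ a) ∨ ((b ∨ c) ∧ b))) = ~3/7 = 4/7
b ∧ c = 5/7 ∧ 3/7 = 3/7
~(b ∧ c) = ~3/7 = 4/7
~a = ~1 = 0
c → b = 3/7 → 5/7 = 1
b → (c → b) = 5/7 → 1 = 1
~a ∧ (b → (c → b)) = 0 ∧ 1 = 0
~(b ∧ c) → (~a ∧ (b → (c → b))) = 4/7 → 0 = 3/7
b ∨ c = 5/7 ∨ 3/7 = 5/7
b ∧ c = 5/7 ∧ 3/7 = 3/7
(b ∨ c) → (b ∧ c) = 5/7 → 3/7 = 5/7
~((b ∨ c) → (b ∧ c)) = ~5/7 = 2/7
(~(b ∧ c) → (~a ∧ (b → (c → b)))) ∧ ~((b ∨ c) → (b ∧ c)) = 3/7 ∧ 2/7 = 2/7
~((c ∧ b) ∧ (((b → c) ∨ a) ∨ ((b ∨ c) ∧ b))) ∨ ((~(b ∧ c) → (~a ∧ (b → (c → b)))) ∧ ~((b ∨ c) → (b ∧ c))) = 4/7 ∨ 2/7 = 4/7
~(~((c ∧ b) ∧ (((b → c) ∨ a) ∨ ((b ∨ c) ∧ b))) ∨ ((~(b ∧ c) → (~a ∧ (b → (c → b)))) ∧ ~((b ∨ c) → (b ∧ c)))) = ~4/7 = 3/7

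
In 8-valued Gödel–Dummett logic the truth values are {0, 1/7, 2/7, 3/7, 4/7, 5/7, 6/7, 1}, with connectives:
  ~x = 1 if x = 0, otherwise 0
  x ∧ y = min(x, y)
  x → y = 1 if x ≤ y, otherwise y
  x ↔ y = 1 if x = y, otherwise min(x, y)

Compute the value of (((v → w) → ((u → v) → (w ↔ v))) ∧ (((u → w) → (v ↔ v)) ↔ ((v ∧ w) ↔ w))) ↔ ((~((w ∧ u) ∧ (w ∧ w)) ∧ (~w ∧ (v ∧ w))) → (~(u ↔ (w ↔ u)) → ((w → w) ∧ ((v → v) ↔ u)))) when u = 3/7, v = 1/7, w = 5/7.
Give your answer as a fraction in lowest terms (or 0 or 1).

v → w = 1/7 → 5/7 = 1
u → v = 3/7 → 1/7 = 1/7
w ↔ v = 5/7 ↔ 1/7 = 1/7
(u → v) → (w ↔ v) = 1/7 → 1/7 = 1
(v → w) → ((u → v) → (w ↔ v)) = 1 → 1 = 1
u → w = 3/7 → 5/7 = 1
v ↔ v = 1/7 ↔ 1/7 = 1
(u → w) → (v ↔ v) = 1 → 1 = 1
v ∧ w = 1/7 ∧ 5/7 = 1/7
(v ∧ w) ↔ w = 1/7 ↔ 5/7 = 1/7
((u → w) → (v ↔ v)) ↔ ((v ∧ w) ↔ w) = 1 ↔ 1/7 = 1/7
((v → w) → ((u → v) → (w ↔ v))) ∧ (((u → w) → (v ↔ v)) ↔ ((v ∧ w) ↔ w)) = 1 ∧ 1/7 = 1/7
w ∧ u = 5/7 ∧ 3/7 = 3/7
w ∧ w = 5/7 ∧ 5/7 = 5/7
(w ∧ u) ∧ (w ∧ w) = 3/7 ∧ 5/7 = 3/7
~((w ∧ u) ∧ (w ∧ w)) = ~3/7 = 0
~w = ~5/7 = 0
v ∧ w = 1/7 ∧ 5/7 = 1/7
~w ∧ (v ∧ w) = 0 ∧ 1/7 = 0
~((w ∧ u) ∧ (w ∧ w)) ∧ (~w ∧ (v ∧ w)) = 0 ∧ 0 = 0
w ↔ u = 5/7 ↔ 3/7 = 3/7
u ↔ (w ↔ u) = 3/7 ↔ 3/7 = 1
~(u ↔ (w ↔ u)) = ~1 = 0
w → w = 5/7 → 5/7 = 1
v → v = 1/7 → 1/7 = 1
(v → v) ↔ u = 1 ↔ 3/7 = 3/7
(w → w) ∧ ((v → v) ↔ u) = 1 ∧ 3/7 = 3/7
~(u ↔ (w ↔ u)) → ((w → w) ∧ ((v → v) ↔ u)) = 0 → 3/7 = 1
(~((w ∧ u) ∧ (w ∧ w)) ∧ (~w ∧ (v ∧ w))) → (~(u ↔ (w ↔ u)) → ((w → w) ∧ ((v → v) ↔ u))) = 0 → 1 = 1
(((v → w) → ((u → v) → (w ↔ v))) ∧ (((u → w) → (v ↔ v)) ↔ ((v ∧ w) ↔ w))) ↔ ((~((w ∧ u) ∧ (w ∧ w)) ∧ (~w ∧ (v ∧ w))) → (~(u ↔ (w ↔ u)) → ((w → w) ∧ ((v → v) ↔ u)))) = 1/7 ↔ 1 = 1/7

1/7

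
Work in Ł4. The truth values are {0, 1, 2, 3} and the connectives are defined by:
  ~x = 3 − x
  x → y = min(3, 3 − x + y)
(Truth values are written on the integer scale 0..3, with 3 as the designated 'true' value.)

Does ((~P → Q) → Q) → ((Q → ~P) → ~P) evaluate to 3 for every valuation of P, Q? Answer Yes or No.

Yes

P = 0, Q = 0 ↦ 3
P = 0, Q = 1 ↦ 3
P = 0, Q = 2 ↦ 3
P = 0, Q = 3 ↦ 3
P = 1, Q = 0 ↦ 3
P = 1, Q = 1 ↦ 3
P = 1, Q = 2 ↦ 3
P = 1, Q = 3 ↦ 3
P = 2, Q = 0 ↦ 3
P = 2, Q = 1 ↦ 3
P = 2, Q = 2 ↦ 3
P = 2, Q = 3 ↦ 3
P = 3, Q = 0 ↦ 3
P = 3, Q = 1 ↦ 3
P = 3, Q = 2 ↦ 3
P = 3, Q = 3 ↦ 3
Every assignment gives a value ≥ 3.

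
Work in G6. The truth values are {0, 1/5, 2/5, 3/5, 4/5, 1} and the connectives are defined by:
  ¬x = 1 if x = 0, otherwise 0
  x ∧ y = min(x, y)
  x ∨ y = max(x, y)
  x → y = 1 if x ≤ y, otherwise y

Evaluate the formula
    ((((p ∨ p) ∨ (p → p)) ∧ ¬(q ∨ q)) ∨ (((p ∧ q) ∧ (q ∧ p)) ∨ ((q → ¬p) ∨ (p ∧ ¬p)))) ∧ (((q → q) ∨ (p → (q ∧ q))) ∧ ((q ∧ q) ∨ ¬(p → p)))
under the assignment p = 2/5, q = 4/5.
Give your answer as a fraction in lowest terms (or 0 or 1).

p ∨ p = 2/5 ∨ 2/5 = 2/5
p → p = 2/5 → 2/5 = 1
(p ∨ p) ∨ (p → p) = 2/5 ∨ 1 = 1
q ∨ q = 4/5 ∨ 4/5 = 4/5
¬(q ∨ q) = ¬4/5 = 0
((p ∨ p) ∨ (p → p)) ∧ ¬(q ∨ q) = 1 ∧ 0 = 0
p ∧ q = 2/5 ∧ 4/5 = 2/5
q ∧ p = 4/5 ∧ 2/5 = 2/5
(p ∧ q) ∧ (q ∧ p) = 2/5 ∧ 2/5 = 2/5
¬p = ¬2/5 = 0
q → ¬p = 4/5 → 0 = 0
¬p = ¬2/5 = 0
p ∧ ¬p = 2/5 ∧ 0 = 0
(q → ¬p) ∨ (p ∧ ¬p) = 0 ∨ 0 = 0
((p ∧ q) ∧ (q ∧ p)) ∨ ((q → ¬p) ∨ (p ∧ ¬p)) = 2/5 ∨ 0 = 2/5
(((p ∨ p) ∨ (p → p)) ∧ ¬(q ∨ q)) ∨ (((p ∧ q) ∧ (q ∧ p)) ∨ ((q → ¬p) ∨ (p ∧ ¬p))) = 0 ∨ 2/5 = 2/5
q → q = 4/5 → 4/5 = 1
q ∧ q = 4/5 ∧ 4/5 = 4/5
p → (q ∧ q) = 2/5 → 4/5 = 1
(q → q) ∨ (p → (q ∧ q)) = 1 ∨ 1 = 1
q ∧ q = 4/5 ∧ 4/5 = 4/5
p → p = 2/5 → 2/5 = 1
¬(p → p) = ¬1 = 0
(q ∧ q) ∨ ¬(p → p) = 4/5 ∨ 0 = 4/5
((q → q) ∨ (p → (q ∧ q))) ∧ ((q ∧ q) ∨ ¬(p → p)) = 1 ∧ 4/5 = 4/5
((((p ∨ p) ∨ (p → p)) ∧ ¬(q ∨ q)) ∨ (((p ∧ q) ∧ (q ∧ p)) ∨ ((q → ¬p) ∨ (p ∧ ¬p)))) ∧ (((q → q) ∨ (p → (q ∧ q))) ∧ ((q ∧ q) ∨ ¬(p → p))) = 2/5 ∧ 4/5 = 2/5

2/5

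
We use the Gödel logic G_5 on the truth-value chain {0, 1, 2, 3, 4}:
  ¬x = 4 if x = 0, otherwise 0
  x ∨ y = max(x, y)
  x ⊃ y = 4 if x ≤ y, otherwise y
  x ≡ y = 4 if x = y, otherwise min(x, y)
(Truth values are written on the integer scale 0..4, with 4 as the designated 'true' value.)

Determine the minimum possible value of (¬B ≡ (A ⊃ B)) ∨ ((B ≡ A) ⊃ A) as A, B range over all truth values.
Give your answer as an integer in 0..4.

Take A = 1, B = 1:
¬B = ¬1 = 0
A ⊃ B = 1 ⊃ 1 = 4
¬B ≡ (A ⊃ B) = 0 ≡ 4 = 0
B ≡ A = 1 ≡ 1 = 4
(B ≡ A) ⊃ A = 4 ⊃ 1 = 1
(¬B ≡ (A ⊃ B)) ∨ ((B ≡ A) ⊃ A) = 0 ∨ 1 = 1
No assignment yields a value below 1, so this is the minimum.

1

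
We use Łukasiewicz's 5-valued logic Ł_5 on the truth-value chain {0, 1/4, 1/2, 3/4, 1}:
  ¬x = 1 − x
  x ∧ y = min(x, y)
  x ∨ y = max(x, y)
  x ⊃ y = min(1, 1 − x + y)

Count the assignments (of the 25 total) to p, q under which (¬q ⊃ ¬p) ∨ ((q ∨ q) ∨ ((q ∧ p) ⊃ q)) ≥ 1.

value 1: 25 assignments (counts)
So 25 of the 25 assignments meet the threshold.

25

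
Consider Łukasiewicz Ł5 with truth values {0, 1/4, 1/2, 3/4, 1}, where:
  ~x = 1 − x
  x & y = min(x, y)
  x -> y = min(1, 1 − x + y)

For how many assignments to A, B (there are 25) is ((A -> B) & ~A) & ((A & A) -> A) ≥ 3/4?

value 1: 5 assignments (counts)
value 3/4: 5 assignments (counts)
value 1/2: 5 assignments
value 1/4: 5 assignments
value 0: 5 assignments
So 10 of the 25 assignments meet the threshold.

10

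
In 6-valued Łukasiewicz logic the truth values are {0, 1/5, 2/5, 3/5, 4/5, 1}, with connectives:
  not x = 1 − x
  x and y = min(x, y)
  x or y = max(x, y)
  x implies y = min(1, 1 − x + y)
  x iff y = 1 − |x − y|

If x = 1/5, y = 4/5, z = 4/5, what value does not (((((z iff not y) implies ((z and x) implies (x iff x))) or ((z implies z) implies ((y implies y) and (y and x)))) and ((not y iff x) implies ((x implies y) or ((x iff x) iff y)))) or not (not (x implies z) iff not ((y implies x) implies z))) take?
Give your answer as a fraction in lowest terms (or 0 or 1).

0

not y = not 4/5 = 1/5
z iff not y = 4/5 iff 1/5 = 2/5
z and x = 4/5 and 1/5 = 1/5
x iff x = 1/5 iff 1/5 = 1
(z and x) implies (x iff x) = 1/5 implies 1 = 1
(z iff not y) implies ((z and x) implies (x iff x)) = 2/5 implies 1 = 1
z implies z = 4/5 implies 4/5 = 1
y implies y = 4/5 implies 4/5 = 1
y and x = 4/5 and 1/5 = 1/5
(y implies y) and (y and x) = 1 and 1/5 = 1/5
(z implies z) implies ((y implies y) and (y and x)) = 1 implies 1/5 = 1/5
((z iff not y) implies ((z and x) implies (x iff x))) or ((z implies z) implies ((y implies y) and (y and x))) = 1 or 1/5 = 1
not y = not 4/5 = 1/5
not y iff x = 1/5 iff 1/5 = 1
x implies y = 1/5 implies 4/5 = 1
x iff x = 1/5 iff 1/5 = 1
(x iff x) iff y = 1 iff 4/5 = 4/5
(x implies y) or ((x iff x) iff y) = 1 or 4/5 = 1
(not y iff x) implies ((x implies y) or ((x iff x) iff y)) = 1 implies 1 = 1
(((z iff not y) implies ((z and x) implies (x iff x))) or ((z implies z) implies ((y implies y) and (y and x)))) and ((not y iff x) implies ((x implies y) or ((x iff x) iff y))) = 1 and 1 = 1
x implies z = 1/5 implies 4/5 = 1
not (x implies z) = not 1 = 0
y implies x = 4/5 implies 1/5 = 2/5
(y implies x) implies z = 2/5 implies 4/5 = 1
not ((y implies x) implies z) = not 1 = 0
not (x implies z) iff not ((y implies x) implies z) = 0 iff 0 = 1
not (not (x implies z) iff not ((y implies x) implies z)) = not 1 = 0
((((z iff not y) implies ((z and x) implies (x iff x))) or ((z implies z) implies ((y implies y) and (y and x)))) and ((not y iff x) implies ((x implies y) or ((x iff x) iff y)))) or not (not (x implies z) iff not ((y implies x) implies z)) = 1 or 0 = 1
not (((((z iff not y) implies ((z and x) implies (x iff x))) or ((z implies z) implies ((y implies y) and (y and x)))) and ((not y iff x) implies ((x implies y) or ((x iff x) iff y)))) or not (not (x implies z) iff not ((y implies x) implies z))) = not 1 = 0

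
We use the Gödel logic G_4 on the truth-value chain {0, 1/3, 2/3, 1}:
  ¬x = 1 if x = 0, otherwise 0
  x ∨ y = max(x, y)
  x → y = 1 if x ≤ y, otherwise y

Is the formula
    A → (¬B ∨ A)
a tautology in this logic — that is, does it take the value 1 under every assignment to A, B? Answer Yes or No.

Yes

A = 0, B = 0 ↦ 1
A = 0, B = 1/3 ↦ 1
A = 0, B = 2/3 ↦ 1
A = 0, B = 1 ↦ 1
A = 1/3, B = 0 ↦ 1
A = 1/3, B = 1/3 ↦ 1
A = 1/3, B = 2/3 ↦ 1
A = 1/3, B = 1 ↦ 1
A = 2/3, B = 0 ↦ 1
A = 2/3, B = 1/3 ↦ 1
A = 2/3, B = 2/3 ↦ 1
A = 2/3, B = 1 ↦ 1
A = 1, B = 0 ↦ 1
A = 1, B = 1/3 ↦ 1
A = 1, B = 2/3 ↦ 1
A = 1, B = 1 ↦ 1
Every assignment gives a value ≥ 1.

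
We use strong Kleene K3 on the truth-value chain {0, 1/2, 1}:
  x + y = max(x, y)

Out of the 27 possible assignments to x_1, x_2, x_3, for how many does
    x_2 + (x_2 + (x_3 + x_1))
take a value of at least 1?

value 1: 19 assignments (counts)
value 1/2: 7 assignments
value 0: 1 assignment
So 19 of the 27 assignments meet the threshold.

19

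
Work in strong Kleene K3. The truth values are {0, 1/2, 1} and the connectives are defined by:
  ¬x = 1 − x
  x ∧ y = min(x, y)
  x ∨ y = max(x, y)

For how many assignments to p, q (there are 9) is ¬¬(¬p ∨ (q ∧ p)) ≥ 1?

4

p = 0, q = 0 ↦ 1  ≥
p = 0, q = 1/2 ↦ 1  ≥
p = 0, q = 1 ↦ 1  ≥
p = 1/2, q = 0 ↦ 1/2  <
p = 1/2, q = 1/2 ↦ 1/2  <
p = 1/2, q = 1 ↦ 1/2  <
p = 1, q = 0 ↦ 0  <
p = 1, q = 1/2 ↦ 1/2  <
p = 1, q = 1 ↦ 1  ≥
So 4 of the 9 assignments meet the threshold.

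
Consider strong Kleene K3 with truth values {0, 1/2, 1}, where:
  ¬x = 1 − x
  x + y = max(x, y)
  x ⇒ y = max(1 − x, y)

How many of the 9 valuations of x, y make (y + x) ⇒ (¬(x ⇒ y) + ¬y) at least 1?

x = 0, y = 0 ↦ 1  ≥
x = 0, y = 1/2 ↦ 1/2  <
x = 0, y = 1 ↦ 0  <
x = 1/2, y = 0 ↦ 1  ≥
x = 1/2, y = 1/2 ↦ 1/2  <
x = 1/2, y = 1 ↦ 0  <
x = 1, y = 0 ↦ 1  ≥
x = 1, y = 1/2 ↦ 1/2  <
x = 1, y = 1 ↦ 0  <
So 3 of the 9 assignments meet the threshold.

3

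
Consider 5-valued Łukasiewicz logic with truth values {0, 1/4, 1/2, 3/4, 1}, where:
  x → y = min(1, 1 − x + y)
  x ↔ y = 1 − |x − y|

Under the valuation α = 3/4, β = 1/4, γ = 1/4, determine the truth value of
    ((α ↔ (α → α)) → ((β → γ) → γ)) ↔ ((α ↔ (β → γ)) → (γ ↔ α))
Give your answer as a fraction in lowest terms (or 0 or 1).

3/4

α → α = 3/4 → 3/4 = 1
α ↔ (α → α) = 3/4 ↔ 1 = 3/4
β → γ = 1/4 → 1/4 = 1
(β → γ) → γ = 1 → 1/4 = 1/4
(α ↔ (α → α)) → ((β → γ) → γ) = 3/4 → 1/4 = 1/2
β → γ = 1/4 → 1/4 = 1
α ↔ (β → γ) = 3/4 ↔ 1 = 3/4
γ ↔ α = 1/4 ↔ 3/4 = 1/2
(α ↔ (β → γ)) → (γ ↔ α) = 3/4 → 1/2 = 3/4
((α ↔ (α → α)) → ((β → γ) → γ)) ↔ ((α ↔ (β → γ)) → (γ ↔ α)) = 1/2 ↔ 3/4 = 3/4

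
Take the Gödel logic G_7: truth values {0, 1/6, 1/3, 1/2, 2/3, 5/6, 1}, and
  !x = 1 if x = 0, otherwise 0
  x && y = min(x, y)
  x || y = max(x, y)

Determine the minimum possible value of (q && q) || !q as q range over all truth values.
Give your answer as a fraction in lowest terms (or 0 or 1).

1/6

Take q = 1/6:
q && q = 1/6 && 1/6 = 1/6
!q = !1/6 = 0
(q && q) || !q = 1/6 || 0 = 1/6
No assignment yields a value below 1/6, so this is the minimum.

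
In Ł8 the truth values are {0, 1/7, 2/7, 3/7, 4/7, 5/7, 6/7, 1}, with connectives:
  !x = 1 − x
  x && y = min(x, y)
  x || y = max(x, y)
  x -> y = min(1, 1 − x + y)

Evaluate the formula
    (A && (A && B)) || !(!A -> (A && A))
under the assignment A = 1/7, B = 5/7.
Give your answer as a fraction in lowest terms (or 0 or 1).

A && B = 1/7 && 5/7 = 1/7
A && (A && B) = 1/7 && 1/7 = 1/7
!A = !1/7 = 6/7
A && A = 1/7 && 1/7 = 1/7
!A -> (A && A) = 6/7 -> 1/7 = 2/7
!(!A -> (A && A)) = !2/7 = 5/7
(A && (A && B)) || !(!A -> (A && A)) = 1/7 || 5/7 = 5/7

5/7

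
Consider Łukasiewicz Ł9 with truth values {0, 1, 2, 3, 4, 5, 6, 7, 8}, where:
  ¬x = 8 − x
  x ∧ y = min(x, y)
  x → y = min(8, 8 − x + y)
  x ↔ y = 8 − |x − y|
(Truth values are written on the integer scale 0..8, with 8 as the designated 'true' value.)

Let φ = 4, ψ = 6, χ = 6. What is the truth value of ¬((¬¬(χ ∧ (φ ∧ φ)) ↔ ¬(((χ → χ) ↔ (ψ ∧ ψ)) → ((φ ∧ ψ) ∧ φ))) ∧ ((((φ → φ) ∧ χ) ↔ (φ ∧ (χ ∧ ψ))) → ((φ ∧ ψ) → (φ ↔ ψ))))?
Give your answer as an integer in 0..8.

φ ∧ φ = 4 ∧ 4 = 4
χ ∧ (φ ∧ φ) = 6 ∧ 4 = 4
¬(χ ∧ (φ ∧ φ)) = ¬4 = 4
¬¬(χ ∧ (φ ∧ φ)) = ¬4 = 4
χ → χ = 6 → 6 = 8
ψ ∧ ψ = 6 ∧ 6 = 6
(χ → χ) ↔ (ψ ∧ ψ) = 8 ↔ 6 = 6
φ ∧ ψ = 4 ∧ 6 = 4
(φ ∧ ψ) ∧ φ = 4 ∧ 4 = 4
((χ → χ) ↔ (ψ ∧ ψ)) → ((φ ∧ ψ) ∧ φ) = 6 → 4 = 6
¬(((χ → χ) ↔ (ψ ∧ ψ)) → ((φ ∧ ψ) ∧ φ)) = ¬6 = 2
¬¬(χ ∧ (φ ∧ φ)) ↔ ¬(((χ → χ) ↔ (ψ ∧ ψ)) → ((φ ∧ ψ) ∧ φ)) = 4 ↔ 2 = 6
φ → φ = 4 → 4 = 8
(φ → φ) ∧ χ = 8 ∧ 6 = 6
χ ∧ ψ = 6 ∧ 6 = 6
φ ∧ (χ ∧ ψ) = 4 ∧ 6 = 4
((φ → φ) ∧ χ) ↔ (φ ∧ (χ ∧ ψ)) = 6 ↔ 4 = 6
φ ∧ ψ = 4 ∧ 6 = 4
φ ↔ ψ = 4 ↔ 6 = 6
(φ ∧ ψ) → (φ ↔ ψ) = 4 → 6 = 8
(((φ → φ) ∧ χ) ↔ (φ ∧ (χ ∧ ψ))) → ((φ ∧ ψ) → (φ ↔ ψ)) = 6 → 8 = 8
(¬¬(χ ∧ (φ ∧ φ)) ↔ ¬(((χ → χ) ↔ (ψ ∧ ψ)) → ((φ ∧ ψ) ∧ φ))) ∧ ((((φ → φ) ∧ χ) ↔ (φ ∧ (χ ∧ ψ))) → ((φ ∧ ψ) → (φ ↔ ψ))) = 6 ∧ 8 = 6
¬((¬¬(χ ∧ (φ ∧ φ)) ↔ ¬(((χ → χ) ↔ (ψ ∧ ψ)) → ((φ ∧ ψ) ∧ φ))) ∧ ((((φ → φ) ∧ χ) ↔ (φ ∧ (χ ∧ ψ))) → ((φ ∧ ψ) → (φ ↔ ψ)))) = ¬6 = 2

2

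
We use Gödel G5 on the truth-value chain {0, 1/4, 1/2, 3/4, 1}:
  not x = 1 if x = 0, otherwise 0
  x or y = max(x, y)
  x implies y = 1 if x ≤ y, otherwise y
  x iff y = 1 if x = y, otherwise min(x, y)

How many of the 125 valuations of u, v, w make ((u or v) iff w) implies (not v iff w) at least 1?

value 1: 41 assignments (counts)
value 3/4: 1 assignment
value 1/2: 1 assignment
value 1/4: 1 assignment
value 0: 81 assignments
So 41 of the 125 assignments meet the threshold.

41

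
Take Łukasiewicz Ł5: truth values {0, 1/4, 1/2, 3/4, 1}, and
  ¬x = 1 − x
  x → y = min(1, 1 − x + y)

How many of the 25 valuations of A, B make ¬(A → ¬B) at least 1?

value 1: 1 assignment (counts)
value 3/4: 2 assignments
value 1/2: 3 assignments
value 1/4: 4 assignments
value 0: 15 assignments
So 1 of the 25 assignments meets the threshold.

1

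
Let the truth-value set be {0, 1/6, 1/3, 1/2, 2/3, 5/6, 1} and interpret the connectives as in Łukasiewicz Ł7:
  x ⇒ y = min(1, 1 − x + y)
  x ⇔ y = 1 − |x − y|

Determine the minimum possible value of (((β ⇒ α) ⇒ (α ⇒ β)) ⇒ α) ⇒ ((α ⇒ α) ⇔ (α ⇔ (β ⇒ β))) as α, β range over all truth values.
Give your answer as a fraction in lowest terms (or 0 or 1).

1/2

Take α = 1/2, β = 0:
β ⇒ α = 0 ⇒ 1/2 = 1
α ⇒ β = 1/2 ⇒ 0 = 1/2
(β ⇒ α) ⇒ (α ⇒ β) = 1 ⇒ 1/2 = 1/2
((β ⇒ α) ⇒ (α ⇒ β)) ⇒ α = 1/2 ⇒ 1/2 = 1
α ⇒ α = 1/2 ⇒ 1/2 = 1
β ⇒ β = 0 ⇒ 0 = 1
α ⇔ (β ⇒ β) = 1/2 ⇔ 1 = 1/2
(α ⇒ α) ⇔ (α ⇔ (β ⇒ β)) = 1 ⇔ 1/2 = 1/2
(((β ⇒ α) ⇒ (α ⇒ β)) ⇒ α) ⇒ ((α ⇒ α) ⇔ (α ⇔ (β ⇒ β))) = 1 ⇒ 1/2 = 1/2
No assignment yields a value below 1/2, so this is the minimum.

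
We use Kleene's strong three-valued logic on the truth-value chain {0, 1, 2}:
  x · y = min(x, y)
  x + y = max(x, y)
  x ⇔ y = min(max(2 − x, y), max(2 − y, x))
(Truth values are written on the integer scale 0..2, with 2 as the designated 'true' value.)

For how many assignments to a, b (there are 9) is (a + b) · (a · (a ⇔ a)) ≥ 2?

a = 0, b = 0 ↦ 0  <
a = 0, b = 1 ↦ 0  <
a = 0, b = 2 ↦ 0  <
a = 1, b = 0 ↦ 1  <
a = 1, b = 1 ↦ 1  <
a = 1, b = 2 ↦ 1  <
a = 2, b = 0 ↦ 2  ≥
a = 2, b = 1 ↦ 2  ≥
a = 2, b = 2 ↦ 2  ≥
So 3 of the 9 assignments meet the threshold.

3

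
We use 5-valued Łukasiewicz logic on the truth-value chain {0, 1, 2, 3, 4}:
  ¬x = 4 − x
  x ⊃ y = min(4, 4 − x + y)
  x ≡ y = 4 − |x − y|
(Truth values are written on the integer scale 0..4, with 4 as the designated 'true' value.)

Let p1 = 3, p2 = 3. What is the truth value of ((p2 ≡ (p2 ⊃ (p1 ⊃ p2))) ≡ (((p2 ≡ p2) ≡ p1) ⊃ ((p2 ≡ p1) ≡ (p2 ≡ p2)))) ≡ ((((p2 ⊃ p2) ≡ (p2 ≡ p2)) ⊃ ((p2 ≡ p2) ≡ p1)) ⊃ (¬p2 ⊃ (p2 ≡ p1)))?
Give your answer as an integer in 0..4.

3

p1 ⊃ p2 = 3 ⊃ 3 = 4
p2 ⊃ (p1 ⊃ p2) = 3 ⊃ 4 = 4
p2 ≡ (p2 ⊃ (p1 ⊃ p2)) = 3 ≡ 4 = 3
p2 ≡ p2 = 3 ≡ 3 = 4
(p2 ≡ p2) ≡ p1 = 4 ≡ 3 = 3
p2 ≡ p1 = 3 ≡ 3 = 4
p2 ≡ p2 = 3 ≡ 3 = 4
(p2 ≡ p1) ≡ (p2 ≡ p2) = 4 ≡ 4 = 4
((p2 ≡ p2) ≡ p1) ⊃ ((p2 ≡ p1) ≡ (p2 ≡ p2)) = 3 ⊃ 4 = 4
(p2 ≡ (p2 ⊃ (p1 ⊃ p2))) ≡ (((p2 ≡ p2) ≡ p1) ⊃ ((p2 ≡ p1) ≡ (p2 ≡ p2))) = 3 ≡ 4 = 3
p2 ⊃ p2 = 3 ⊃ 3 = 4
p2 ≡ p2 = 3 ≡ 3 = 4
(p2 ⊃ p2) ≡ (p2 ≡ p2) = 4 ≡ 4 = 4
p2 ≡ p2 = 3 ≡ 3 = 4
(p2 ≡ p2) ≡ p1 = 4 ≡ 3 = 3
((p2 ⊃ p2) ≡ (p2 ≡ p2)) ⊃ ((p2 ≡ p2) ≡ p1) = 4 ⊃ 3 = 3
¬p2 = ¬3 = 1
p2 ≡ p1 = 3 ≡ 3 = 4
¬p2 ⊃ (p2 ≡ p1) = 1 ⊃ 4 = 4
(((p2 ⊃ p2) ≡ (p2 ≡ p2)) ⊃ ((p2 ≡ p2) ≡ p1)) ⊃ (¬p2 ⊃ (p2 ≡ p1)) = 3 ⊃ 4 = 4
((p2 ≡ (p2 ⊃ (p1 ⊃ p2))) ≡ (((p2 ≡ p2) ≡ p1) ⊃ ((p2 ≡ p1) ≡ (p2 ≡ p2)))) ≡ ((((p2 ⊃ p2) ≡ (p2 ≡ p2)) ⊃ ((p2 ≡ p2) ≡ p1)) ⊃ (¬p2 ⊃ (p2 ≡ p1))) = 3 ≡ 4 = 3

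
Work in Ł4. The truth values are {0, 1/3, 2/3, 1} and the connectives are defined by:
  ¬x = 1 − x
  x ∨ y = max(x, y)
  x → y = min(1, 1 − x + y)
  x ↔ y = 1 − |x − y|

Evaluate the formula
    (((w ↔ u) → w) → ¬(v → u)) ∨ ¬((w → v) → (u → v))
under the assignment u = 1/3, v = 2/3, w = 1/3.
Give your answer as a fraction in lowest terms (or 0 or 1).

w ↔ u = 1/3 ↔ 1/3 = 1
(w ↔ u) → w = 1 → 1/3 = 1/3
v → u = 2/3 → 1/3 = 2/3
¬(v → u) = ¬2/3 = 1/3
((w ↔ u) → w) → ¬(v → u) = 1/3 → 1/3 = 1
w → v = 1/3 → 2/3 = 1
u → v = 1/3 → 2/3 = 1
(w → v) → (u → v) = 1 → 1 = 1
¬((w → v) → (u → v)) = ¬1 = 0
(((w ↔ u) → w) → ¬(v → u)) ∨ ¬((w → v) → (u → v)) = 1 ∨ 0 = 1

1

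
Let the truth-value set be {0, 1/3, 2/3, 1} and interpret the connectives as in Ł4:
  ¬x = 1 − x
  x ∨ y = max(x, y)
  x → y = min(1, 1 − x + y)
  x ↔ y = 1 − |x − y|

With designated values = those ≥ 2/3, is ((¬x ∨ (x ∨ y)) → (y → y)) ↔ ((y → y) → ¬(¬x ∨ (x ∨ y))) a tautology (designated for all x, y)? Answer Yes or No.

No

Counterexample: take x = 0, y = 0.
¬x = ¬0 = 1
x ∨ y = 0 ∨ 0 = 0
¬x ∨ (x ∨ y) = 1 ∨ 0 = 1
y → y = 0 → 0 = 1
(¬x ∨ (x ∨ y)) → (y → y) = 1 → 1 = 1
y → y = 0 → 0 = 1
¬x = ¬0 = 1
x ∨ y = 0 ∨ 0 = 0
¬x ∨ (x ∨ y) = 1 ∨ 0 = 1
¬(¬x ∨ (x ∨ y)) = ¬1 = 0
(y → y) → ¬(¬x ∨ (x ∨ y)) = 1 → 0 = 0
((¬x ∨ (x ∨ y)) → (y → y)) ↔ ((y → y) → ¬(¬x ∨ (x ∨ y))) = 1 ↔ 0 = 0
This gives 0, which is below 2/3.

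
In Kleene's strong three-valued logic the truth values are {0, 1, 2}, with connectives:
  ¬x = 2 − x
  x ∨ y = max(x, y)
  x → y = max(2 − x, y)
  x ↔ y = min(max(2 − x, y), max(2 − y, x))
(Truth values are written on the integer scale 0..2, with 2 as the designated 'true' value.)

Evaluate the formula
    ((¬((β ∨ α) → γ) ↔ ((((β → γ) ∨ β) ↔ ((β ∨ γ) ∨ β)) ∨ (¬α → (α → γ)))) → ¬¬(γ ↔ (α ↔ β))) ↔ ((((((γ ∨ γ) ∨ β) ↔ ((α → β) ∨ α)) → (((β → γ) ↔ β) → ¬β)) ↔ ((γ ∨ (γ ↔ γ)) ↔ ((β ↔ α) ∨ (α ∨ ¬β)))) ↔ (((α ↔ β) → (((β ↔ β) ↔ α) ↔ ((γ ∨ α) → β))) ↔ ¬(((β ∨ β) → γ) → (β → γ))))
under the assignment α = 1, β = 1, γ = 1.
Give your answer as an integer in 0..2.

β ∨ α = 1 ∨ 1 = 1
(β ∨ α) → γ = 1 → 1 = 1
¬((β ∨ α) → γ) = ¬1 = 1
β → γ = 1 → 1 = 1
(β → γ) ∨ β = 1 ∨ 1 = 1
β ∨ γ = 1 ∨ 1 = 1
(β ∨ γ) ∨ β = 1 ∨ 1 = 1
((β → γ) ∨ β) ↔ ((β ∨ γ) ∨ β) = 1 ↔ 1 = 1
¬α = ¬1 = 1
α → γ = 1 → 1 = 1
¬α → (α → γ) = 1 → 1 = 1
(((β → γ) ∨ β) ↔ ((β ∨ γ) ∨ β)) ∨ (¬α → (α → γ)) = 1 ∨ 1 = 1
¬((β ∨ α) → γ) ↔ ((((β → γ) ∨ β) ↔ ((β ∨ γ) ∨ β)) ∨ (¬α → (α → γ))) = 1 ↔ 1 = 1
α ↔ β = 1 ↔ 1 = 1
γ ↔ (α ↔ β) = 1 ↔ 1 = 1
¬(γ ↔ (α ↔ β)) = ¬1 = 1
¬¬(γ ↔ (α ↔ β)) = ¬1 = 1
(¬((β ∨ α) → γ) ↔ ((((β → γ) ∨ β) ↔ ((β ∨ γ) ∨ β)) ∨ (¬α → (α → γ)))) → ¬¬(γ ↔ (α ↔ β)) = 1 → 1 = 1
γ ∨ γ = 1 ∨ 1 = 1
(γ ∨ γ) ∨ β = 1 ∨ 1 = 1
α → β = 1 → 1 = 1
(α → β) ∨ α = 1 ∨ 1 = 1
((γ ∨ γ) ∨ β) ↔ ((α → β) ∨ α) = 1 ↔ 1 = 1
β → γ = 1 → 1 = 1
(β → γ) ↔ β = 1 ↔ 1 = 1
¬β = ¬1 = 1
((β → γ) ↔ β) → ¬β = 1 → 1 = 1
(((γ ∨ γ) ∨ β) ↔ ((α → β) ∨ α)) → (((β → γ) ↔ β) → ¬β) = 1 → 1 = 1
γ ↔ γ = 1 ↔ 1 = 1
γ ∨ (γ ↔ γ) = 1 ∨ 1 = 1
β ↔ α = 1 ↔ 1 = 1
¬β = ¬1 = 1
α ∨ ¬β = 1 ∨ 1 = 1
(β ↔ α) ∨ (α ∨ ¬β) = 1 ∨ 1 = 1
(γ ∨ (γ ↔ γ)) ↔ ((β ↔ α) ∨ (α ∨ ¬β)) = 1 ↔ 1 = 1
((((γ ∨ γ) ∨ β) ↔ ((α → β) ∨ α)) → (((β → γ) ↔ β) → ¬β)) ↔ ((γ ∨ (γ ↔ γ)) ↔ ((β ↔ α) ∨ (α ∨ ¬β))) = 1 ↔ 1 = 1
α ↔ β = 1 ↔ 1 = 1
β ↔ β = 1 ↔ 1 = 1
(β ↔ β) ↔ α = 1 ↔ 1 = 1
γ ∨ α = 1 ∨ 1 = 1
(γ ∨ α) → β = 1 → 1 = 1
((β ↔ β) ↔ α) ↔ ((γ ∨ α) → β) = 1 ↔ 1 = 1
(α ↔ β) → (((β ↔ β) ↔ α) ↔ ((γ ∨ α) → β)) = 1 → 1 = 1
β ∨ β = 1 ∨ 1 = 1
(β ∨ β) → γ = 1 → 1 = 1
β → γ = 1 → 1 = 1
((β ∨ β) → γ) → (β → γ) = 1 → 1 = 1
¬(((β ∨ β) → γ) → (β → γ)) = ¬1 = 1
((α ↔ β) → (((β ↔ β) ↔ α) ↔ ((γ ∨ α) → β))) ↔ ¬(((β ∨ β) → γ) → (β → γ)) = 1 ↔ 1 = 1
(((((γ ∨ γ) ∨ β) ↔ ((α → β) ∨ α)) → (((β → γ) ↔ β) → ¬β)) ↔ ((γ ∨ (γ ↔ γ)) ↔ ((β ↔ α) ∨ (α ∨ ¬β)))) ↔ (((α ↔ β) → (((β ↔ β) ↔ α) ↔ ((γ ∨ α) → β))) ↔ ¬(((β ∨ β) → γ) → (β → γ))) = 1 ↔ 1 = 1
((¬((β ∨ α) → γ) ↔ ((((β → γ) ∨ β) ↔ ((β ∨ γ) ∨ β)) ∨ (¬α → (α → γ)))) → ¬¬(γ ↔ (α ↔ β))) ↔ ((((((γ ∨ γ) ∨ β) ↔ ((α → β) ∨ α)) → (((β → γ) ↔ β) → ¬β)) ↔ ((γ ∨ (γ ↔ γ)) ↔ ((β ↔ α) ∨ (α ∨ ¬β)))) ↔ (((α ↔ β) → (((β ↔ β) ↔ α) ↔ ((γ ∨ α) → β))) ↔ ¬(((β ∨ β) → γ) → (β → γ)))) = 1 ↔ 1 = 1

1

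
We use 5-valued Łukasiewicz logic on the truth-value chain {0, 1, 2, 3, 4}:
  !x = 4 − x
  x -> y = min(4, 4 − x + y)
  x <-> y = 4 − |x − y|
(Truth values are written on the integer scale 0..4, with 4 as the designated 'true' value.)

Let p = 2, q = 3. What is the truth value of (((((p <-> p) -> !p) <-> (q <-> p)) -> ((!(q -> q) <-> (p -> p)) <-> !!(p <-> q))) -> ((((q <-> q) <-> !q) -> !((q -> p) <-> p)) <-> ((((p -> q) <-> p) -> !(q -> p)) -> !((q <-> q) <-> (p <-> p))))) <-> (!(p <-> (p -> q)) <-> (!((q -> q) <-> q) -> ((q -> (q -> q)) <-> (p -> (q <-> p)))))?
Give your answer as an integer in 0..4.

3

p <-> p = 2 <-> 2 = 4
!p = !2 = 2
(p <-> p) -> !p = 4 -> 2 = 2
q <-> p = 3 <-> 2 = 3
((p <-> p) -> !p) <-> (q <-> p) = 2 <-> 3 = 3
q -> q = 3 -> 3 = 4
!(q -> q) = !4 = 0
p -> p = 2 -> 2 = 4
!(q -> q) <-> (p -> p) = 0 <-> 4 = 0
p <-> q = 2 <-> 3 = 3
!(p <-> q) = !3 = 1
!!(p <-> q) = !1 = 3
(!(q -> q) <-> (p -> p)) <-> !!(p <-> q) = 0 <-> 3 = 1
(((p <-> p) -> !p) <-> (q <-> p)) -> ((!(q -> q) <-> (p -> p)) <-> !!(p <-> q)) = 3 -> 1 = 2
q <-> q = 3 <-> 3 = 4
!q = !3 = 1
(q <-> q) <-> !q = 4 <-> 1 = 1
q -> p = 3 -> 2 = 3
(q -> p) <-> p = 3 <-> 2 = 3
!((q -> p) <-> p) = !3 = 1
((q <-> q) <-> !q) -> !((q -> p) <-> p) = 1 -> 1 = 4
p -> q = 2 -> 3 = 4
(p -> q) <-> p = 4 <-> 2 = 2
q -> p = 3 -> 2 = 3
!(q -> p) = !3 = 1
((p -> q) <-> p) -> !(q -> p) = 2 -> 1 = 3
q <-> q = 3 <-> 3 = 4
p <-> p = 2 <-> 2 = 4
(q <-> q) <-> (p <-> p) = 4 <-> 4 = 4
!((q <-> q) <-> (p <-> p)) = !4 = 0
(((p -> q) <-> p) -> !(q -> p)) -> !((q <-> q) <-> (p <-> p)) = 3 -> 0 = 1
(((q <-> q) <-> !q) -> !((q -> p) <-> p)) <-> ((((p -> q) <-> p) -> !(q -> p)) -> !((q <-> q) <-> (p <-> p))) = 4 <-> 1 = 1
((((p <-> p) -> !p) <-> (q <-> p)) -> ((!(q -> q) <-> (p -> p)) <-> !!(p <-> q))) -> ((((q <-> q) <-> !q) -> !((q -> p) <-> p)) <-> ((((p -> q) <-> p) -> !(q -> p)) -> !((q <-> q) <-> (p <-> p)))) = 2 -> 1 = 3
p -> q = 2 -> 3 = 4
p <-> (p -> q) = 2 <-> 4 = 2
!(p <-> (p -> q)) = !2 = 2
q -> q = 3 -> 3 = 4
(q -> q) <-> q = 4 <-> 3 = 3
!((q -> q) <-> q) = !3 = 1
q -> q = 3 -> 3 = 4
q -> (q -> q) = 3 -> 4 = 4
q <-> p = 3 <-> 2 = 3
p -> (q <-> p) = 2 -> 3 = 4
(q -> (q -> q)) <-> (p -> (q <-> p)) = 4 <-> 4 = 4
!((q -> q) <-> q) -> ((q -> (q -> q)) <-> (p -> (q <-> p))) = 1 -> 4 = 4
!(p <-> (p -> q)) <-> (!((q -> q) <-> q) -> ((q -> (q -> q)) <-> (p -> (q <-> p)))) = 2 <-> 4 = 2
(((((p <-> p) -> !p) <-> (q <-> p)) -> ((!(q -> q) <-> (p -> p)) <-> !!(p <-> q))) -> ((((q <-> q) <-> !q) -> !((q -> p) <-> p)) <-> ((((p -> q) <-> p) -> !(q -> p)) -> !((q <-> q) <-> (p <-> p))))) <-> (!(p <-> (p -> q)) <-> (!((q -> q) <-> q) -> ((q -> (q -> q)) <-> (p -> (q <-> p))))) = 3 <-> 2 = 3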